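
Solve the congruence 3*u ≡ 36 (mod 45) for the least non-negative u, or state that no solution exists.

gcd(3, 45) = 3, and 3 | 36, so solutions exist.
Divide through by 3: 1*u ≡ 12 (mod 15).
1⁻¹ ≡ 1 (mod 15).
u ≡ 1*12 ≡ 12 (mod 15).
The smallest non-negative solution is u = 12.

12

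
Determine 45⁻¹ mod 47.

Run the extended Euclidean algorithm:
47 = 1×45 + 2
45 = 22×2 + 1
2 = 2×1 + 0
gcd(45, 47) = 1, so the inverse exists.
Back-substitute for 1:
1 = 1×45 − 22×2
  = −22×47 + 23×45
So 45⁻¹ ≡ 23 (mod 47).

23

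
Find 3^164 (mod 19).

9

Compute successive squares:
164 in binary is 10100100, i.e. 164 = 128 + 32 + 4.
3^1 ≡ 3 (mod 19)
3^2 ≡ 3^2 = 9 (mod 19)
3^4 ≡ 9^2 = 81 ≡ 5 (mod 19)
3^8 ≡ 5^2 = 25 ≡ 6 (mod 19)
3^16 ≡ 6^2 = 36 ≡ 17 (mod 19)
3^32 ≡ 17^2 = 289 ≡ 4 (mod 19)
3^64 ≡ 4^2 = 16 (mod 19)
3^128 ≡ 16^2 = 256 ≡ 9 (mod 19)
3^164 = 3^128 × 3^32 × 3^4 ≡ 9 × 4 × 5 (mod 19).
Accumulate the product:
9 × 4 = 36 ≡ 17
17 × 5 = 85 ≡ 9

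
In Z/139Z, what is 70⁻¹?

2

By the extended Euclidean algorithm:
139 = 1×70 + 69
70 = 1×69 + 1
69 = 69×1 + 0
gcd(70, 139) = 1, so the inverse exists.
Back-substitute for 1:
1 = 1×70 − 1×69
  = −1×139 + 2×70
So 70⁻¹ ≡ 2 (mod 139).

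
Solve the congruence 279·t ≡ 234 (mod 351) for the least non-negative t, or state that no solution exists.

26

gcd(279, 351) = 9, and 9 | 234, so solutions exist.
Divide through by 9: 31·t mod 39 = 26.
31⁻¹ ≡ 34 (mod 39).
t ≡ 34·26 ≡ 26 (mod 39).
The smallest non-negative solution is t = 26.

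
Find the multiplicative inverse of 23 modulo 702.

702 = 30*23 + 12
23 = 1*12 + 11
12 = 1*11 + 1
11 = 11*1 + 0
gcd(23, 702) = 1, so the inverse exists.
Bézout: 1 = 2*702 − 61*23.
So 23⁻¹ ≡ −61 ≡ 641 (mod 702).

641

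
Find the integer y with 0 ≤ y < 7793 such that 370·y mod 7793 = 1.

4065

Apply the Euclidean algorithm and back-substitute:
7793 = 21·370 + 23
370 = 16·23 + 2
23 = 11·2 + 1
2 = 2·1 + 0
gcd(370, 7793) = 1, so the inverse exists.
Back-substitute for 1:
1 = 1·23 − 11·2
  = −11·370 + 177·23
  = 177·7793 − 3728·370
So 370⁻¹ ≡ −3728 ≡ 4065 (mod 7793).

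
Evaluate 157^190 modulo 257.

190

Compute successive squares:
190 in binary is 10111110, i.e. 190 = 128 + 32 + 16 + 8 + 4 + 2.
157^1 ≡ 157 (mod 257)
157^2 ≡ 157^2 = 24649 ≡ 234 (mod 257)
157^4 ≡ 234^2 = 54756 ≡ 15 (mod 257)
157^8 ≡ 15^2 = 225 (mod 257)
157^16 ≡ 225^2 = 50625 ≡ 253 (mod 257)
157^32 ≡ 253^2 = 64009 ≡ 16 (mod 257)
157^64 ≡ 16^2 = 256 (mod 257)
157^128 ≡ 256^2 = 65536 ≡ 1 (mod 257)
157^190 = 157^128 × 157^32 × 157^16 × 157^8 × 157^4 × 157^2 ≡ 1 × 16 × 253 × 225 × 15 × 234 (mod 257).
Accumulate the product:
1 × 16 = 16
16 × 253 = 4048 ≡ 193
193 × 225 = 43425 ≡ 249
249 × 15 = 3735 ≡ 137
137 × 234 = 32058 ≡ 190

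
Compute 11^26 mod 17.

15

26 in binary is 11010, i.e. 26 = 16 + 8 + 2.
11^1 ≡ 11 (mod 17)
11^2 ≡ 11^2 = 121 ≡ 2 (mod 17)
11^4 ≡ 2^2 = 4 (mod 17)
11^8 ≡ 4^2 = 16 (mod 17)
11^16 ≡ 16^2 = 256 ≡ 1 (mod 17)
11^26 = 11^16 * 11^8 * 11^2 ≡ 1 * 16 * 2 (mod 17).
Accumulate the product:
1 * 16 = 16
16 * 2 = 32 ≡ 15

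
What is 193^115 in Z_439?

Using repeated squaring:
115 in binary is 1110011, i.e. 115 = 64 + 32 + 16 + 2 + 1.
193^1 ≡ 193 (mod 439)
193^2 ≡ 193^2 = 37249 ≡ 373 (mod 439)
193^4 ≡ 373^2 = 139129 ≡ 405 (mod 439)
193^8 ≡ 405^2 = 164025 ≡ 278 (mod 439)
193^16 ≡ 278^2 = 77284 ≡ 20 (mod 439)
193^32 ≡ 20^2 = 400 (mod 439)
193^64 ≡ 400^2 = 160000 ≡ 204 (mod 439)
193^115 = 193^64 * 193^32 * 193^16 * 193^2 * 193^1 ≡ 204 * 400 * 20 * 373 * 193 (mod 439).
Accumulate the product:
204 * 400 = 81600 ≡ 385
385 * 20 = 7700 ≡ 237
237 * 373 = 88401 ≡ 162
162 * 193 = 31266 ≡ 97

97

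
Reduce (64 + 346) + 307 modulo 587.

64 + 346 = 410
410 + 307 = 717 ≡ 130 (mod 587)

130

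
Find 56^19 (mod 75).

Compute successive squares:
19 in binary is 10011, i.e. 19 = 16 + 2 + 1.
56^1 ≡ 56 (mod 75)
56^2 ≡ 56^2 = 3136 ≡ 61 (mod 75)
56^4 ≡ 61^2 = 3721 ≡ 46 (mod 75)
56^8 ≡ 46^2 = 2116 ≡ 16 (mod 75)
56^16 ≡ 16^2 = 256 ≡ 31 (mod 75)
56^19 = 56^16 × 56^2 × 56^1 ≡ 31 × 61 × 56 (mod 75).
Accumulate the product:
31 × 61 = 1891 ≡ 16
16 × 56 = 896 ≡ 71

71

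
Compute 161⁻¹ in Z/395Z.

395 = 2·161 + 73
161 = 2·73 + 15
73 = 4·15 + 13
15 = 1·13 + 2
13 = 6·2 + 1
2 = 2·1 + 0
gcd(161, 395) = 1, so the inverse exists.
Bézout: 1 = 75·395 − 184·161.
So 161⁻¹ ≡ −184 ≡ 211 (mod 395).

211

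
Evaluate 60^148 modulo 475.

100

Compute successive squares:
60^1 ≡ 60 (mod 475)
60^2 ≡ 60^2 = 3600 ≡ 275 (mod 475)
60^4 ≡ 275^2 = 75625 ≡ 100 (mod 475)
60^8 ≡ 100^2 = 10000 ≡ 25 (mod 475)
60^16 ≡ 25^2 = 625 ≡ 150 (mod 475)
60^32 ≡ 150^2 = 22500 ≡ 175 (mod 475)
60^64 ≡ 175^2 = 30625 ≡ 225 (mod 475)
60^128 ≡ 225^2 = 50625 ≡ 275 (mod 475)
60^148 = 60^128 × 60^16 × 60^4 ≡ 275 × 150 × 100 (mod 475).
Accumulate the product:
275 × 150 = 41250 ≡ 400
400 × 100 = 40000 ≡ 100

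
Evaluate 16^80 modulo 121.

67

80 in binary is 1010000, i.e. 80 = 64 + 16.
16^1 ≡ 16 (mod 121)
16^2 ≡ 16^2 = 256 ≡ 14 (mod 121)
16^4 ≡ 14^2 = 196 ≡ 75 (mod 121)
16^8 ≡ 75^2 = 5625 ≡ 59 (mod 121)
16^16 ≡ 59^2 = 3481 ≡ 93 (mod 121)
16^32 ≡ 93^2 = 8649 ≡ 58 (mod 121)
16^64 ≡ 58^2 = 3364 ≡ 97 (mod 121)
16^80 = 16^64 × 16^16 ≡ 97 × 93 (mod 121).
97 × 93 = 9021 ≡ 67 (mod 121).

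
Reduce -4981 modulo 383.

381

-4981 = -14·383 + 381, so -4981 ≡ 381 (mod 383).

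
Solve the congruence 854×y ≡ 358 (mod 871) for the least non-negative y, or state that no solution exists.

gcd(854, 871) = 1, so a unique solution mod 871 exists.
854⁻¹ ≡ 666 (mod 871).
y ≡ 666×358 ≡ 645 (mod 871).

645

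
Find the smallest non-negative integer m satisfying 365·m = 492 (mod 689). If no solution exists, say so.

24

gcd(365, 689) = 1, so a unique solution mod 689 exists.
365⁻¹ ≡ 521 (mod 689).
m ≡ 521·492 ≡ 24 (mod 689).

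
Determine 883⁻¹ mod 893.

By the extended Euclidean algorithm:
893 = 1·883 + 10
883 = 88·10 + 3
10 = 3·3 + 1
3 = 3·1 + 0
gcd(883, 893) = 1, so the inverse exists.
Bézout: 1 = 265·893 − 268·883.
So 883⁻¹ ≡ −268 ≡ 625 (mod 893).

625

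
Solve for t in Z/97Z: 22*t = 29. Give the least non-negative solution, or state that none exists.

41

gcd(22, 97) = 1, so a unique solution mod 97 exists.
22⁻¹ ≡ 75 (mod 97).
t ≡ 75*29 ≡ 41 (mod 97).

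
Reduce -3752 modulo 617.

-3752 = -7·617 + 567, so -3752 ≡ 567 (mod 617).

567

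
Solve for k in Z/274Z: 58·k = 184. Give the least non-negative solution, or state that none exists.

126

gcd(58, 274) = 2, and 2 | 184, so solutions exist.
Divide through by 2: 29·k ≡ 92 mod 137.
29⁻¹ ≡ 52 (mod 137).
k ≡ 52·92 ≡ 126 (mod 137).
The smallest non-negative solution is k = 126.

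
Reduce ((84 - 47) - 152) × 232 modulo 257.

84 - 47 = 37
37 - 152 = -115 ≡ 142 (mod 257)
142 × 232 = 32944 ≡ 48 (mod 257)

48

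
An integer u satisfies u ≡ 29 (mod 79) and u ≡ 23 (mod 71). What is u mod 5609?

1372

79⁻¹ mod 71: 79×9 ≡ 1 (mod 71), so 79⁻¹ ≡ 9.
u = 29 + 79×((23 − 29)×9 mod 71) = 29 + 79×17 = 1372.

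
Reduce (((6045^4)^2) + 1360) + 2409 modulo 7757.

1404

(6045)^4 ≡ 2002 (mod 7757)
(2002)^2 ≡ 5392 (mod 7757)
5392 + 1360 = 6752
6752 + 2409 = 9161 ≡ 1404 (mod 7757)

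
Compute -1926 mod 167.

-1926 = -12×167 + 78, so -1926 ≡ 78 (mod 167).

78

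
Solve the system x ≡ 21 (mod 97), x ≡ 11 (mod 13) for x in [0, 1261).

700

97⁻¹ mod 13: 97×11 ≡ 1 (mod 13), so 97⁻¹ ≡ 11.
x = 21 + 97×((11 − 21)×11 mod 13) = 21 + 97×7 = 700.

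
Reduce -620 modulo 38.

26

-620 = -17×38 + 26, so -620 ≡ 26 (mod 38).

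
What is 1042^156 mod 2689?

1042^1 ≡ 1042 (mod 2689)
1042^2 ≡ 1042^2 = 1085764 ≡ 2097 (mod 2689)
1042^4 ≡ 2097^2 = 4397409 ≡ 894 (mod 2689)
1042^8 ≡ 894^2 = 799236 ≡ 603 (mod 2689)
1042^16 ≡ 603^2 = 363609 ≡ 594 (mod 2689)
1042^32 ≡ 594^2 = 352836 ≡ 577 (mod 2689)
1042^64 ≡ 577^2 = 332929 ≡ 2182 (mod 2689)
1042^128 ≡ 2182^2 = 4761124 ≡ 1594 (mod 2689)
1042^156 = 1042^128 * 1042^16 * 1042^8 * 1042^4 ≡ 1594 * 594 * 603 * 894 (mod 2689).
Accumulate the product:
1594 * 594 = 946836 ≡ 308
308 * 603 = 185724 ≡ 183
183 * 894 = 163602 ≡ 2262

2262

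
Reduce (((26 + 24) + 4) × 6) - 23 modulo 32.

13

26 + 24 = 50 ≡ 18 (mod 32)
18 + 4 = 22
22 × 6 = 132 ≡ 4 (mod 32)
4 - 23 = -19 ≡ 13 (mod 32)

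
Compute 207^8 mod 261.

By square-and-multiply:
207^1 ≡ 207 (mod 261)
207^2 ≡ 207^2 = 42849 ≡ 45 (mod 261)
207^4 ≡ 45^2 = 2025 ≡ 198 (mod 261)
207^8 ≡ 198^2 = 39204 ≡ 54 (mod 261)
So 207^8 ≡ 54 (mod 261).

54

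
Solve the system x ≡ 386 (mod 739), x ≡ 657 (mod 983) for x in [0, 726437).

739⁻¹ mod 983: 739·141 ≡ 1 (mod 983), so 739⁻¹ ≡ 141.
x = 386 + 739·((657 − 386)·141 mod 983) = 386 + 739·857 = 633709.
Check: 633709 mod 739 = 386, 633709 mod 983 = 657. ✓

633709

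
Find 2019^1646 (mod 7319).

2019^1 ≡ 2019 (mod 7319)
2019^2 ≡ 2019^2 = 4076361 ≡ 6997 (mod 7319)
2019^4 ≡ 6997^2 = 48958009 ≡ 1218 (mod 7319)
2019^8 ≡ 1218^2 = 1483524 ≡ 5086 (mod 7319)
2019^16 ≡ 5086^2 = 25867396 ≡ 2050 (mod 7319)
2019^32 ≡ 2050^2 = 4202500 ≡ 1394 (mod 7319)
2019^64 ≡ 1394^2 = 1943236 ≡ 3701 (mod 7319)
2019^128 ≡ 3701^2 = 13697401 ≡ 3552 (mod 7319)
2019^256 ≡ 3552^2 = 12616704 ≡ 6067 (mod 7319)
2019^512 ≡ 6067^2 = 36808489 ≡ 1238 (mod 7319)
2019^1024 ≡ 1238^2 = 1532644 ≡ 2973 (mod 7319)
2019^1646 = 2019^1024 × 2019^512 × 2019^64 × 2019^32 × 2019^8 × 2019^4 × 2019^2 ≡ 2973 × 1238 × 3701 × 1394 × 5086 × 1218 × 6997 (mod 7319).
Accumulate the product:
2973 × 1238 = 3680574 ≡ 6436
6436 × 3701 = 23819636 ≡ 3610
3610 × 1394 = 5032340 ≡ 4187
4187 × 5086 = 21295082 ≡ 4111
4111 × 1218 = 5007198 ≡ 1002
1002 × 6997 = 7010994 ≡ 6711

6711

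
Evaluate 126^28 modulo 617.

1

By square-and-multiply:
28 in binary is 11100, i.e. 28 = 16 + 8 + 4.
126^1 ≡ 126 (mod 617)
126^2 ≡ 126^2 = 15876 ≡ 451 (mod 617)
126^4 ≡ 451^2 = 203401 ≡ 408 (mod 617)
126^8 ≡ 408^2 = 166464 ≡ 491 (mod 617)
126^16 ≡ 491^2 = 241081 ≡ 451 (mod 617)
126^28 = 126^16 × 126^8 × 126^4 ≡ 451 × 491 × 408 (mod 617).
Accumulate the product:
451 × 491 = 221441 ≡ 555
555 × 408 = 226440 ≡ 1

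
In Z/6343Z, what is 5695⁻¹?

Apply the Euclidean algorithm and back-substitute:
6343 = 1·5695 + 648
5695 = 8·648 + 511
648 = 1·511 + 137
511 = 3·137 + 100
137 = 1·100 + 37
100 = 2·37 + 26
37 = 1·26 + 11
26 = 2·11 + 4
11 = 2·4 + 3
4 = 1·3 + 1
3 = 3·1 + 0
gcd(5695, 6343) = 1, so the inverse exists.
Back-substitute for 1:
1 = 1·4 − 1·3
  = −1·11 + 3·4
  = 3·26 − 7·11
  = −7·37 + 10·26
  = 10·100 − 27·37
  = −27·137 + 37·100
  = 37·511 − 138·137
  = −138·648 + 175·511
  = 175·5695 − 1538·648
  = −1538·6343 + 1713·5695
So 5695⁻¹ ≡ 1713 (mod 6343).

1713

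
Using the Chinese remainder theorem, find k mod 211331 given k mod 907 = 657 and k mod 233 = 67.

907⁻¹ mod 233: 907×205 ≡ 1 (mod 233), so 907⁻¹ ≡ 205.
k = 657 + 907×((67 − 657)×205 mod 233) = 657 + 907×210 = 191127.
Check: 191127 mod 907 = 657, 191127 mod 233 = 67. ✓

191127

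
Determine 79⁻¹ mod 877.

766

877 = 11·79 + 8
79 = 9·8 + 7
8 = 1·7 + 1
7 = 7·1 + 0
gcd(79, 877) = 1, so the inverse exists.
Back-substitute for 1:
1 = 1·8 − 1·7
  = −1·79 + 10·8
  = 10·877 − 111·79
So 79⁻¹ ≡ −111 ≡ 766 (mod 877).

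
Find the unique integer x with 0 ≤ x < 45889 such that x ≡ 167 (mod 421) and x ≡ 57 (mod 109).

421⁻¹ mod 109: 421×29 ≡ 1 (mod 109), so 421⁻¹ ≡ 29.
x = 167 + 421×((57 − 167)×29 mod 109) = 167 + 421×80 = 33847.
Check: 33847 mod 421 = 167, 33847 mod 109 = 57. ✓

33847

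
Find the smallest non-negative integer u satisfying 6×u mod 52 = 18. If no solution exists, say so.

3

gcd(6, 52) = 2, and 2 | 18, so solutions exist.
Divide through by 2: 3×u ≡ 9 mod 26.
3⁻¹ ≡ 9 (mod 26).
u ≡ 9×9 ≡ 3 (mod 26).
The smallest non-negative solution is u = 3.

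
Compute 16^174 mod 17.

174 in binary is 10101110, i.e. 174 = 128 + 32 + 8 + 4 + 2.
16^1 ≡ 16 (mod 17)
16^2 ≡ 16^2 = 256 ≡ 1 (mod 17)
16^4 ≡ 1^2 = 1 (mod 17)
16^8 ≡ 1^2 = 1 (mod 17)
16^16 ≡ 1^2 = 1 (mod 17)
16^32 ≡ 1^2 = 1 (mod 17)
16^64 ≡ 1^2 = 1 (mod 17)
16^128 ≡ 1^2 = 1 (mod 17)
16^174 = 16^128 · 16^32 · 16^8 · 16^4 · 16^2 ≡ 1 · 1 · 1 · 1 · 1 (mod 17).
Accumulate the product:
1 · 1 = 1
1 · 1 = 1
1 · 1 = 1
1 · 1 = 1

1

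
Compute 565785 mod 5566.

565785 = 101×5566 + 3619, so 565785 ≡ 3619 (mod 5566).

3619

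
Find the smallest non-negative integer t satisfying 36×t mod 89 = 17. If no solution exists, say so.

gcd(36, 89) = 1, so a unique solution mod 89 exists.
36⁻¹ ≡ 47 (mod 89).
t ≡ 47×17 ≡ 87 (mod 89).

87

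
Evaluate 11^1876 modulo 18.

By square-and-multiply:
1876 in binary is 11101010100, i.e. 1876 = 1024 + 512 + 256 + 64 + 16 + 4.
11^1 ≡ 11 (mod 18)
11^2 ≡ 11^2 = 121 ≡ 13 (mod 18)
11^4 ≡ 13^2 = 169 ≡ 7 (mod 18)
11^8 ≡ 7^2 = 49 ≡ 13 (mod 18)
11^16 ≡ 13^2 = 169 ≡ 7 (mod 18)
11^32 ≡ 7^2 = 49 ≡ 13 (mod 18)
11^64 ≡ 13^2 = 169 ≡ 7 (mod 18)
11^128 ≡ 7^2 = 49 ≡ 13 (mod 18)
11^256 ≡ 13^2 = 169 ≡ 7 (mod 18)
11^512 ≡ 7^2 = 49 ≡ 13 (mod 18)
11^1024 ≡ 13^2 = 169 ≡ 7 (mod 18)
11^1876 = 11^1024 × 11^512 × 11^256 × 11^64 × 11^16 × 11^4 ≡ 7 × 13 × 7 × 7 × 7 × 7 (mod 18).
Accumulate the product:
7 × 13 = 91 ≡ 1
1 × 7 = 7
7 × 7 = 49 ≡ 13
13 × 7 = 91 ≡ 1
1 × 7 = 7

7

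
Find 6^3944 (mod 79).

Compute successive squares:
3944 in binary is 111101101000, i.e. 3944 = 2048 + 1024 + 512 + 256 + 64 + 32 + 8.
6^1 ≡ 6 (mod 79)
6^2 ≡ 6^2 = 36 (mod 79)
6^4 ≡ 36^2 = 1296 ≡ 32 (mod 79)
6^8 ≡ 32^2 = 1024 ≡ 76 (mod 79)
6^16 ≡ 76^2 = 5776 ≡ 9 (mod 79)
6^32 ≡ 9^2 = 81 ≡ 2 (mod 79)
6^64 ≡ 2^2 = 4 (mod 79)
6^128 ≡ 4^2 = 16 (mod 79)
6^256 ≡ 16^2 = 256 ≡ 19 (mod 79)
6^512 ≡ 19^2 = 361 ≡ 45 (mod 79)
6^1024 ≡ 45^2 = 2025 ≡ 50 (mod 79)
6^2048 ≡ 50^2 = 2500 ≡ 51 (mod 79)
6^3944 = 6^2048 × 6^1024 × 6^512 × 6^256 × 6^64 × 6^32 × 6^8 ≡ 51 × 50 × 45 × 19 × 4 × 2 × 76 (mod 79).
Accumulate the product:
51 × 50 = 2550 ≡ 22
22 × 45 = 990 ≡ 42
42 × 19 = 798 ≡ 8
8 × 4 = 32
32 × 2 = 64
64 × 76 = 4864 ≡ 45

45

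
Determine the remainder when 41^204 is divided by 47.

42

By square-and-multiply:
204 in binary is 11001100, i.e. 204 = 128 + 64 + 8 + 4.
41^1 ≡ 41 (mod 47)
41^2 ≡ 41^2 = 1681 ≡ 36 (mod 47)
41^4 ≡ 36^2 = 1296 ≡ 27 (mod 47)
41^8 ≡ 27^2 = 729 ≡ 24 (mod 47)
41^16 ≡ 24^2 = 576 ≡ 12 (mod 47)
41^32 ≡ 12^2 = 144 ≡ 3 (mod 47)
41^64 ≡ 3^2 = 9 (mod 47)
41^128 ≡ 9^2 = 81 ≡ 34 (mod 47)
41^204 = 41^128 * 41^64 * 41^8 * 41^4 ≡ 34 * 9 * 24 * 27 (mod 47).
Accumulate the product:
34 * 9 = 306 ≡ 24
24 * 24 = 576 ≡ 12
12 * 27 = 324 ≡ 42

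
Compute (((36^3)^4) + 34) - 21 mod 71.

(36)^3 ≡ 9 (mod 71)
(9)^4 ≡ 29 (mod 71)
29 + 34 = 63
63 - 21 = 42

42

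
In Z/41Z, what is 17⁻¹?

41 = 2*17 + 7
17 = 2*7 + 3
7 = 2*3 + 1
3 = 3*1 + 0
gcd(17, 41) = 1, so the inverse exists.
Bézout: 1 = 5*41 − 12*17.
So 17⁻¹ ≡ −12 ≡ 29 (mod 41).

29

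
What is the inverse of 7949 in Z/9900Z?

9900 = 1*7949 + 1951
7949 = 4*1951 + 145
1951 = 13*145 + 66
145 = 2*66 + 13
66 = 5*13 + 1
13 = 13*1 + 0
gcd(7949, 9900) = 1, so the inverse exists.
Back-substitute for 1:
1 = 1*66 − 5*13
  = −5*145 + 11*66
  = 11*1951 − 148*145
  = −148*7949 + 603*1951
  = 603*9900 − 751*7949
So 7949⁻¹ ≡ −751 ≡ 9149 (mod 9900).

9149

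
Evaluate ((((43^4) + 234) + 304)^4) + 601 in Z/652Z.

318

(43)^4 ≡ 365 (mod 652)
365 + 234 = 599
599 + 304 = 903 ≡ 251 (mod 652)
(251)^4 ≡ 369 (mod 652)
369 + 601 = 970 ≡ 318 (mod 652)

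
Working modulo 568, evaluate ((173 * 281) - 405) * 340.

512

173 * 281 = 48613 ≡ 333 (mod 568)
333 - 405 = -72 ≡ 496 (mod 568)
496 * 340 = 168640 ≡ 512 (mod 568)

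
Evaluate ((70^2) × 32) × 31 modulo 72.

(70)^2 ≡ 4 (mod 72)
4 × 32 = 128 ≡ 56 (mod 72)
56 × 31 = 1736 ≡ 8 (mod 72)

8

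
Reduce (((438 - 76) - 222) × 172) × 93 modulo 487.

214

438 - 76 = 362
362 - 222 = 140
140 × 172 = 24080 ≡ 217 (mod 487)
217 × 93 = 20181 ≡ 214 (mod 487)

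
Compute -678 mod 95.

-678 = -8·95 + 82, so -678 ≡ 82 (mod 95).

82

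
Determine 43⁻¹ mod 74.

74 = 1*43 + 31
43 = 1*31 + 12
31 = 2*12 + 7
12 = 1*7 + 5
7 = 1*5 + 2
5 = 2*2 + 1
2 = 2*1 + 0
gcd(43, 74) = 1, so the inverse exists.
Bézout: 1 = −18*74 + 31*43.
So 43⁻¹ ≡ 31 (mod 74).

31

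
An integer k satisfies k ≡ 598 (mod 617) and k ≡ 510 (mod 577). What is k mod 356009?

617⁻¹ mod 577: 617×101 ≡ 1 (mod 577), so 617⁻¹ ≡ 101.
k = 598 + 617×((510 − 598)×101 mod 577) = 598 + 617×344 = 212846.

212846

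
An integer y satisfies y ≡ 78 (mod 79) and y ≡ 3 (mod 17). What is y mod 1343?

79⁻¹ mod 17: 79*14 ≡ 1 (mod 17), so 79⁻¹ ≡ 14.
y = 78 + 79*((3 − 78)*14 mod 17) = 78 + 79*4 = 394.
Check: 394 mod 79 = 78, 394 mod 17 = 3. ✓

394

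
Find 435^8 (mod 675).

435^1 ≡ 435 (mod 675)
435^2 ≡ 435^2 = 189225 ≡ 225 (mod 675)
435^4 ≡ 225^2 = 50625 ≡ 0 (mod 675)
435^8 ≡ 0^2 = 0 (mod 675)
So 435^8 ≡ 0 (mod 675).

0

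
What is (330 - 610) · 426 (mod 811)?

330 - 610 = -280 ≡ 531 (mod 811)
531 · 426 = 226206 ≡ 748 (mod 811)

748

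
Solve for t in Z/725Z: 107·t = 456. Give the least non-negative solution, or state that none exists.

gcd(107, 725) = 1, so a unique solution mod 725 exists.
107⁻¹ ≡ 393 (mod 725).
t ≡ 393·456 ≡ 133 (mod 725).

133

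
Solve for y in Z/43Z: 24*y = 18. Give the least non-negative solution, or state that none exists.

33

gcd(24, 43) = 1, so a unique solution mod 43 exists.
24⁻¹ ≡ 9 (mod 43).
y ≡ 9*18 ≡ 33 (mod 43).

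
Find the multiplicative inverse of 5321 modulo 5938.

4735

By the extended Euclidean algorithm:
5938 = 1·5321 + 617
5321 = 8·617 + 385
617 = 1·385 + 232
385 = 1·232 + 153
232 = 1·153 + 79
153 = 1·79 + 74
79 = 1·74 + 5
74 = 14·5 + 4
5 = 1·4 + 1
4 = 4·1 + 0
gcd(5321, 5938) = 1, so the inverse exists.
Back-substitute for 1:
1 = 1·5 − 1·4
  = −1·74 + 15·5
  = 15·79 − 16·74
  = −16·153 + 31·79
  = 31·232 − 47·153
  = −47·385 + 78·232
  = 78·617 − 125·385
  = −125·5321 + 1078·617
  = 1078·5938 − 1203·5321
So 5321⁻¹ ≡ −1203 ≡ 4735 (mod 5938).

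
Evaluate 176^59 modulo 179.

99

59 in binary is 111011, i.e. 59 = 32 + 16 + 8 + 2 + 1.
176^1 ≡ 176 (mod 179)
176^2 ≡ 176^2 = 30976 ≡ 9 (mod 179)
176^4 ≡ 9^2 = 81 (mod 179)
176^8 ≡ 81^2 = 6561 ≡ 117 (mod 179)
176^16 ≡ 117^2 = 13689 ≡ 85 (mod 179)
176^32 ≡ 85^2 = 7225 ≡ 65 (mod 179)
176^59 = 176^32 * 176^16 * 176^8 * 176^2 * 176^1 ≡ 65 * 85 * 117 * 9 * 176 (mod 179).
Accumulate the product:
65 * 85 = 5525 ≡ 155
155 * 117 = 18135 ≡ 56
56 * 9 = 504 ≡ 146
146 * 176 = 25696 ≡ 99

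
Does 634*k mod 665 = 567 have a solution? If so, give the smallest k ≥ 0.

gcd(634, 665) = 1, so a unique solution mod 665 exists.
634⁻¹ ≡ 429 (mod 665).
k ≡ 429*567 ≡ 518 (mod 665).

518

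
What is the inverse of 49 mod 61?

61 = 1*49 + 12
49 = 4*12 + 1
12 = 12*1 + 0
gcd(49, 61) = 1, so the inverse exists.
Bézout: 1 = −4*61 + 5*49.
So 49⁻¹ ≡ 5 (mod 61).

5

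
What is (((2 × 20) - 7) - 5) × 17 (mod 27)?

2 × 20 = 40 ≡ 13 (mod 27)
13 - 7 = 6
6 - 5 = 1
1 × 17 = 17

17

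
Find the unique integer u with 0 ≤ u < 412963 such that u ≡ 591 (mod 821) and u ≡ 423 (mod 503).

821⁻¹ mod 503: 821×87 ≡ 1 (mod 503), so 821⁻¹ ≡ 87.
u = 591 + 821×((423 − 591)×87 mod 503) = 591 + 821×474 = 389745.
Check: 389745 mod 821 = 591, 389745 mod 503 = 423. ✓

389745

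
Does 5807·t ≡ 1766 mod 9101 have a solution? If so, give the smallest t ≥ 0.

7288

gcd(5807, 9101) = 1, so a unique solution mod 9101 exists.
5807⁻¹ ≡ 3694 (mod 9101).
t ≡ 3694·1766 ≡ 7288 (mod 9101).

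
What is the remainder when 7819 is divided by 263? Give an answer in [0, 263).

7819 = 29*263 + 192, so 7819 ≡ 192 (mod 263).

192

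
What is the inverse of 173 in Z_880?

Apply the Euclidean algorithm and back-substitute:
880 = 5*173 + 15
173 = 11*15 + 8
15 = 1*8 + 7
8 = 1*7 + 1
7 = 7*1 + 0
gcd(173, 880) = 1, so the inverse exists.
Back-substitute for 1:
1 = 1*8 − 1*7
  = −1*15 + 2*8
  = 2*173 − 23*15
  = −23*880 + 117*173
So 173⁻¹ ≡ 117 (mod 880).

117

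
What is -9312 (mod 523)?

-9312 = -18·523 + 102, so -9312 ≡ 102 (mod 523).

102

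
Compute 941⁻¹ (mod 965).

201

By the extended Euclidean algorithm:
965 = 1*941 + 24
941 = 39*24 + 5
24 = 4*5 + 4
5 = 1*4 + 1
4 = 4*1 + 0
gcd(941, 965) = 1, so the inverse exists.
Bézout: 1 = −196*965 + 201*941.
So 941⁻¹ ≡ 201 (mod 965).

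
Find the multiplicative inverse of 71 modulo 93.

Run the extended Euclidean algorithm:
93 = 1·71 + 22
71 = 3·22 + 5
22 = 4·5 + 2
5 = 2·2 + 1
2 = 2·1 + 0
gcd(71, 93) = 1, so the inverse exists.
Back-substitute for 1:
1 = 1·5 − 2·2
  = −2·22 + 9·5
  = 9·71 − 29·22
  = −29·93 + 38·71
So 71⁻¹ ≡ 38 (mod 93).

38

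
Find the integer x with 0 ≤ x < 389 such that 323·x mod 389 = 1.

277

Apply the Euclidean algorithm and back-substitute:
389 = 1·323 + 66
323 = 4·66 + 59
66 = 1·59 + 7
59 = 8·7 + 3
7 = 2·3 + 1
3 = 3·1 + 0
gcd(323, 389) = 1, so the inverse exists.
Back-substitute for 1:
1 = 1·7 − 2·3
  = −2·59 + 17·7
  = 17·66 − 19·59
  = −19·323 + 93·66
  = 93·389 − 112·323
So 323⁻¹ ≡ −112 ≡ 277 (mod 389).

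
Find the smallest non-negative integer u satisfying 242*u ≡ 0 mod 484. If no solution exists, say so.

gcd(242, 484) = 242, and 242 | 0, so solutions exist.
Divide through by 242: 1*u ≡ 0 mod 2.
1⁻¹ ≡ 1 (mod 2).
u ≡ 1*0 ≡ 0 (mod 2).
The smallest non-negative solution is u = 0.

0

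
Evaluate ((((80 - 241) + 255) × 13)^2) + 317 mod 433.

80 - 241 = -161 ≡ 272 (mod 433)
272 + 255 = 527 ≡ 94 (mod 433)
94 × 13 = 1222 ≡ 356 (mod 433)
(356)^2 ≡ 300 (mod 433)
300 + 317 = 617 ≡ 184 (mod 433)

184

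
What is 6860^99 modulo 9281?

6592

99 in binary is 1100011, i.e. 99 = 64 + 32 + 2 + 1.
6860^1 ≡ 6860 (mod 9281)
6860^2 ≡ 6860^2 = 47059600 ≡ 4930 (mod 9281)
6860^4 ≡ 4930^2 = 24304900 ≡ 7242 (mod 9281)
6860^8 ≡ 7242^2 = 52446564 ≡ 8914 (mod 9281)
6860^16 ≡ 8914^2 = 79459396 ≡ 4755 (mod 9281)
6860^32 ≡ 4755^2 = 22610025 ≡ 1509 (mod 9281)
6860^64 ≡ 1509^2 = 2277081 ≡ 3236 (mod 9281)
6860^99 = 6860^64 * 6860^32 * 6860^2 * 6860^1 ≡ 3236 * 1509 * 4930 * 6860 (mod 9281).
Accumulate the product:
3236 * 1509 = 4883124 ≡ 1318
1318 * 4930 = 6497740 ≡ 1040
1040 * 6860 = 7134400 ≡ 6592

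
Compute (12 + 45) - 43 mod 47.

14

12 + 45 = 57 ≡ 10 (mod 47)
10 - 43 = -33 ≡ 14 (mod 47)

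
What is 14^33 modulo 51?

Compute successive squares:
33 in binary is 100001, i.e. 33 = 32 + 1.
14^1 ≡ 14 (mod 51)
14^2 ≡ 14^2 = 196 ≡ 43 (mod 51)
14^4 ≡ 43^2 = 1849 ≡ 13 (mod 51)
14^8 ≡ 13^2 = 169 ≡ 16 (mod 51)
14^16 ≡ 16^2 = 256 ≡ 1 (mod 51)
14^32 ≡ 1^2 = 1 (mod 51)
14^33 = 14^32 * 14^1 ≡ 1 * 14 (mod 51).
1 * 14 = 14 ≡ 14 (mod 51).

14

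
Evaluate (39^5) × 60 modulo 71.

(39)^5 ≡ 26 (mod 71)
26 × 60 = 1560 ≡ 69 (mod 71)

69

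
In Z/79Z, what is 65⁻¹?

62

Run the extended Euclidean algorithm:
79 = 1*65 + 14
65 = 4*14 + 9
14 = 1*9 + 5
9 = 1*5 + 4
5 = 1*4 + 1
4 = 4*1 + 0
gcd(65, 79) = 1, so the inverse exists.
Bézout: 1 = 14*79 − 17*65.
So 65⁻¹ ≡ −17 ≡ 62 (mod 79).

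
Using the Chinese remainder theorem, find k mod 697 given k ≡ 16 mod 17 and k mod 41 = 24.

475

17⁻¹ mod 41: 17×29 ≡ 1 (mod 41), so 17⁻¹ ≡ 29.
k = 16 + 17×((24 − 16)×29 mod 41) = 16 + 17×27 = 475.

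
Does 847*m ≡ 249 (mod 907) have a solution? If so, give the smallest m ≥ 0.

gcd(847, 907) = 1, so a unique solution mod 907 exists.
847⁻¹ ≡ 650 (mod 907).
m ≡ 650*249 ≡ 404 (mod 907).

404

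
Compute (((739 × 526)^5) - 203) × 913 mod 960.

739 × 526 = 388714 ≡ 874 (mod 960)
(874)^5 ≡ 544 (mod 960)
544 - 203 = 341
341 × 913 = 311333 ≡ 293 (mod 960)

293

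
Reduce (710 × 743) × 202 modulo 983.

911

710 × 743 = 527530 ≡ 642 (mod 983)
642 × 202 = 129684 ≡ 911 (mod 983)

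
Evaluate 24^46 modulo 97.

Using repeated squaring:
46 in binary is 101110, i.e. 46 = 32 + 8 + 4 + 2.
24^1 ≡ 24 (mod 97)
24^2 ≡ 24^2 = 576 ≡ 91 (mod 97)
24^4 ≡ 91^2 = 8281 ≡ 36 (mod 97)
24^8 ≡ 36^2 = 1296 ≡ 35 (mod 97)
24^16 ≡ 35^2 = 1225 ≡ 61 (mod 97)
24^32 ≡ 61^2 = 3721 ≡ 35 (mod 97)
24^46 = 24^32 · 24^8 · 24^4 · 24^2 ≡ 35 · 35 · 36 · 91 (mod 97).
Accumulate the product:
35 · 35 = 1225 ≡ 61
61 · 36 = 2196 ≡ 62
62 · 91 = 5642 ≡ 16

16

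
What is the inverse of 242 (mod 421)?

By the extended Euclidean algorithm:
421 = 1×242 + 179
242 = 1×179 + 63
179 = 2×63 + 53
63 = 1×53 + 10
53 = 5×10 + 3
10 = 3×3 + 1
3 = 3×1 + 0
gcd(242, 421) = 1, so the inverse exists.
Back-substitute for 1:
1 = 1×10 − 3×3
  = −3×53 + 16×10
  = 16×63 − 19×53
  = −19×179 + 54×63
  = 54×242 − 73×179
  = −73×421 + 127×242
So 242⁻¹ ≡ 127 (mod 421).

127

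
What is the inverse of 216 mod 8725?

6261

Apply the Euclidean algorithm and back-substitute:
8725 = 40·216 + 85
216 = 2·85 + 46
85 = 1·46 + 39
46 = 1·39 + 7
39 = 5·7 + 4
7 = 1·4 + 3
4 = 1·3 + 1
3 = 3·1 + 0
gcd(216, 8725) = 1, so the inverse exists.
Back-substitute for 1:
1 = 1·4 − 1·3
  = −1·7 + 2·4
  = 2·39 − 11·7
  = −11·46 + 13·39
  = 13·85 − 24·46
  = −24·216 + 61·85
  = 61·8725 − 2464·216
So 216⁻¹ ≡ −2464 ≡ 6261 (mod 8725).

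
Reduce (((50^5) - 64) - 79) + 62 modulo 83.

(50)^5 ≡ 20 (mod 83)
20 - 64 = -44 ≡ 39 (mod 83)
39 - 79 = -40 ≡ 43 (mod 83)
43 + 62 = 105 ≡ 22 (mod 83)

22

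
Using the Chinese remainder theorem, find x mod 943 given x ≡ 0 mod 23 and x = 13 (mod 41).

23⁻¹ mod 41: 23×25 ≡ 1 (mod 41), so 23⁻¹ ≡ 25.
x = 0 + 23×((13 − 0)×25 mod 41) = 0 + 23×38 = 874.

874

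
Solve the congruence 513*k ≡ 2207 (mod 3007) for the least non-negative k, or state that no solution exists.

2050

gcd(513, 3007) = 1, so a unique solution mod 3007 exists.
513⁻¹ ≡ 1313 (mod 3007).
k ≡ 1313*2207 ≡ 2050 (mod 3007).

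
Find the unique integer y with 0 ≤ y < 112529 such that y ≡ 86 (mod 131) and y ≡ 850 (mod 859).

131⁻¹ mod 859: 131*400 ≡ 1 (mod 859), so 131⁻¹ ≡ 400.
y = 86 + 131*((850 − 86)*400 mod 859) = 86 + 131*655 = 85891.

85891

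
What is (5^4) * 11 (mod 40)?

35

(5)^4 ≡ 25 (mod 40)
25 * 11 = 275 ≡ 35 (mod 40)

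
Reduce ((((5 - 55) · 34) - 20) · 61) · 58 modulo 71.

50

5 - 55 = -50 ≡ 21 (mod 71)
21 · 34 = 714 ≡ 4 (mod 71)
4 - 20 = -16 ≡ 55 (mod 71)
55 · 61 = 3355 ≡ 18 (mod 71)
18 · 58 = 1044 ≡ 50 (mod 71)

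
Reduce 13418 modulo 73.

13418 = 183*73 + 59, so 13418 ≡ 59 (mod 73).

59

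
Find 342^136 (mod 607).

195

136 in binary is 10001000, i.e. 136 = 128 + 8.
342^1 ≡ 342 (mod 607)
342^2 ≡ 342^2 = 116964 ≡ 420 (mod 607)
342^4 ≡ 420^2 = 176400 ≡ 370 (mod 607)
342^8 ≡ 370^2 = 136900 ≡ 325 (mod 607)
342^16 ≡ 325^2 = 105625 ≡ 7 (mod 607)
342^32 ≡ 7^2 = 49 (mod 607)
342^64 ≡ 49^2 = 2401 ≡ 580 (mod 607)
342^128 ≡ 580^2 = 336400 ≡ 122 (mod 607)
342^136 = 342^128 · 342^8 ≡ 122 · 325 (mod 607).
122 · 325 = 39650 ≡ 195 (mod 607).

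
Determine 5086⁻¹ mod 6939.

1423

6939 = 1*5086 + 1853
5086 = 2*1853 + 1380
1853 = 1*1380 + 473
1380 = 2*473 + 434
473 = 1*434 + 39
434 = 11*39 + 5
39 = 7*5 + 4
5 = 1*4 + 1
4 = 4*1 + 0
gcd(5086, 6939) = 1, so the inverse exists.
Back-substitute for 1:
1 = 1*5 − 1*4
  = −1*39 + 8*5
  = 8*434 − 89*39
  = −89*473 + 97*434
  = 97*1380 − 283*473
  = −283*1853 + 380*1380
  = 380*5086 − 1043*1853
  = −1043*6939 + 1423*5086
So 5086⁻¹ ≡ 1423 (mod 6939).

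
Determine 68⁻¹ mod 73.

Apply the Euclidean algorithm and back-substitute:
73 = 1×68 + 5
68 = 13×5 + 3
5 = 1×3 + 2
3 = 1×2 + 1
2 = 2×1 + 0
gcd(68, 73) = 1, so the inverse exists.
Back-substitute for 1:
1 = 1×3 − 1×2
  = −1×5 + 2×3
  = 2×68 − 27×5
  = −27×73 + 29×68
So 68⁻¹ ≡ 29 (mod 73).

29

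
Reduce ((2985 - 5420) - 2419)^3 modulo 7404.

5940

2985 - 5420 = -2435 ≡ 4969 (mod 7404)
4969 - 2419 = 2550
(2550)^3 ≡ 5940 (mod 7404)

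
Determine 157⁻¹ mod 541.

255

Apply the Euclidean algorithm and back-substitute:
541 = 3×157 + 70
157 = 2×70 + 17
70 = 4×17 + 2
17 = 8×2 + 1
2 = 2×1 + 0
gcd(157, 541) = 1, so the inverse exists.
Bézout: 1 = −74×541 + 255×157.
So 157⁻¹ ≡ 255 (mod 541).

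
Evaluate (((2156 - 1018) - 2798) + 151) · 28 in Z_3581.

720

2156 - 1018 = 1138
1138 - 2798 = -1660 ≡ 1921 (mod 3581)
1921 + 151 = 2072
2072 · 28 = 58016 ≡ 720 (mod 3581)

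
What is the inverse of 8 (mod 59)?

By the extended Euclidean algorithm:
59 = 7·8 + 3
8 = 2·3 + 2
3 = 1·2 + 1
2 = 2·1 + 0
gcd(8, 59) = 1, so the inverse exists.
Back-substitute for 1:
1 = 1·3 − 1·2
  = −1·8 + 3·3
  = 3·59 − 22·8
So 8⁻¹ ≡ −22 ≡ 37 (mod 59).

37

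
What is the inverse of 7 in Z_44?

Apply the Euclidean algorithm and back-substitute:
44 = 6*7 + 2
7 = 3*2 + 1
2 = 2*1 + 0
gcd(7, 44) = 1, so the inverse exists.
Back-substitute for 1:
1 = 1*7 − 3*2
  = −3*44 + 19*7
So 7⁻¹ ≡ 19 (mod 44).

19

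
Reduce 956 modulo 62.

956 = 15×62 + 26, so 956 ≡ 26 (mod 62).

26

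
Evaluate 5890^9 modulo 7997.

5080

By square-and-multiply:
5890^1 ≡ 5890 (mod 7997)
5890^2 ≡ 5890^2 = 34692100 ≡ 1114 (mod 7997)
5890^4 ≡ 1114^2 = 1240996 ≡ 1461 (mod 7997)
5890^8 ≡ 1461^2 = 2134521 ≡ 7319 (mod 7997)
5890^9 = 5890^8 × 5890^1 ≡ 7319 × 5890 (mod 7997).
7319 × 5890 = 43108910 ≡ 5080 (mod 7997).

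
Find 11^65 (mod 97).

65 in binary is 1000001, i.e. 65 = 64 + 1.
11^1 ≡ 11 (mod 97)
11^2 ≡ 11^2 = 121 ≡ 24 (mod 97)
11^4 ≡ 24^2 = 576 ≡ 91 (mod 97)
11^8 ≡ 91^2 = 8281 ≡ 36 (mod 97)
11^16 ≡ 36^2 = 1296 ≡ 35 (mod 97)
11^32 ≡ 35^2 = 1225 ≡ 61 (mod 97)
11^64 ≡ 61^2 = 3721 ≡ 35 (mod 97)
11^65 = 11^64 · 11^1 ≡ 35 · 11 (mod 97).
35 · 11 = 385 ≡ 94 (mod 97).

94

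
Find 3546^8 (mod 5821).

3546^1 ≡ 3546 (mod 5821)
3546^2 ≡ 3546^2 = 12574116 ≡ 756 (mod 5821)
3546^4 ≡ 756^2 = 571536 ≡ 1078 (mod 5821)
3546^8 ≡ 1078^2 = 1162084 ≡ 3705 (mod 5821)
So 3546^8 ≡ 3705 (mod 5821).

3705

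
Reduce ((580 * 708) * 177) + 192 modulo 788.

716

580 * 708 = 410640 ≡ 92 (mod 788)
92 * 177 = 16284 ≡ 524 (mod 788)
524 + 192 = 716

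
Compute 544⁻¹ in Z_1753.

Apply the Euclidean algorithm and back-substitute:
1753 = 3×544 + 121
544 = 4×121 + 60
121 = 2×60 + 1
60 = 60×1 + 0
gcd(544, 1753) = 1, so the inverse exists.
Bézout: 1 = 9×1753 − 29×544.
So 544⁻¹ ≡ −29 ≡ 1724 (mod 1753).

1724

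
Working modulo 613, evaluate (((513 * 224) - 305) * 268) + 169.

480

513 * 224 = 114912 ≡ 281 (mod 613)
281 - 305 = -24 ≡ 589 (mod 613)
589 * 268 = 157852 ≡ 311 (mod 613)
311 + 169 = 480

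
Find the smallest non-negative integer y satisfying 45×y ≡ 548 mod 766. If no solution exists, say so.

gcd(45, 766) = 1, so a unique solution mod 766 exists.
45⁻¹ ≡ 749 (mod 766).
y ≡ 749×548 ≡ 642 (mod 766).

642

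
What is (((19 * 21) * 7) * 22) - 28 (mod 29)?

19 * 21 = 399 ≡ 22 (mod 29)
22 * 7 = 154 ≡ 9 (mod 29)
9 * 22 = 198 ≡ 24 (mod 29)
24 - 28 = -4 ≡ 25 (mod 29)

25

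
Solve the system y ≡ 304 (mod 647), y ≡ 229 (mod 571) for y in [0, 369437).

179523

647⁻¹ mod 571: 647·278 ≡ 1 (mod 571), so 647⁻¹ ≡ 278.
y = 304 + 647·((229 − 304)·278 mod 571) = 304 + 647·277 = 179523.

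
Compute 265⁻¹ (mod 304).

304 = 1·265 + 39
265 = 6·39 + 31
39 = 1·31 + 8
31 = 3·8 + 7
8 = 1·7 + 1
7 = 7·1 + 0
gcd(265, 304) = 1, so the inverse exists.
Bézout: 1 = 34·304 − 39·265.
So 265⁻¹ ≡ −39 ≡ 265 (mod 304).

265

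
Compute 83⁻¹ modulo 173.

By the extended Euclidean algorithm:
173 = 2*83 + 7
83 = 11*7 + 6
7 = 1*6 + 1
6 = 6*1 + 0
gcd(83, 173) = 1, so the inverse exists.
Back-substitute for 1:
1 = 1*7 − 1*6
  = −1*83 + 12*7
  = 12*173 − 25*83
So 83⁻¹ ≡ −25 ≡ 148 (mod 173).

148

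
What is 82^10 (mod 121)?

82^1 ≡ 82 (mod 121)
82^2 ≡ 82^2 = 6724 ≡ 69 (mod 121)
82^4 ≡ 69^2 = 4761 ≡ 42 (mod 121)
82^8 ≡ 42^2 = 1764 ≡ 70 (mod 121)
82^10 = 82^8 · 82^2 ≡ 70 · 69 (mod 121).
70 · 69 = 4830 ≡ 111 (mod 121).

111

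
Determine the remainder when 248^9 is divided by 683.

9 in binary is 1001, i.e. 9 = 8 + 1.
248^1 ≡ 248 (mod 683)
248^2 ≡ 248^2 = 61504 ≡ 34 (mod 683)
248^4 ≡ 34^2 = 1156 ≡ 473 (mod 683)
248^8 ≡ 473^2 = 223729 ≡ 388 (mod 683)
248^9 = 248^8 * 248^1 ≡ 388 * 248 (mod 683).
388 * 248 = 96224 ≡ 604 (mod 683).

604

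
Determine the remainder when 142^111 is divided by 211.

98

By square-and-multiply:
142^1 ≡ 142 (mod 211)
142^2 ≡ 142^2 = 20164 ≡ 119 (mod 211)
142^4 ≡ 119^2 = 14161 ≡ 24 (mod 211)
142^8 ≡ 24^2 = 576 ≡ 154 (mod 211)
142^16 ≡ 154^2 = 23716 ≡ 84 (mod 211)
142^32 ≡ 84^2 = 7056 ≡ 93 (mod 211)
142^64 ≡ 93^2 = 8649 ≡ 209 (mod 211)
142^111 = 142^64 × 142^32 × 142^8 × 142^4 × 142^2 × 142^1 ≡ 209 × 93 × 154 × 24 × 119 × 142 (mod 211).
Accumulate the product:
209 × 93 = 19437 ≡ 25
25 × 154 = 3850 ≡ 52
52 × 24 = 1248 ≡ 193
193 × 119 = 22967 ≡ 179
179 × 142 = 25418 ≡ 98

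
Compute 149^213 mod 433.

By square-and-multiply:
213 in binary is 11010101, i.e. 213 = 128 + 64 + 16 + 4 + 1.
149^1 ≡ 149 (mod 433)
149^2 ≡ 149^2 = 22201 ≡ 118 (mod 433)
149^4 ≡ 118^2 = 13924 ≡ 68 (mod 433)
149^8 ≡ 68^2 = 4624 ≡ 294 (mod 433)
149^16 ≡ 294^2 = 86436 ≡ 269 (mod 433)
149^32 ≡ 269^2 = 72361 ≡ 50 (mod 433)
149^64 ≡ 50^2 = 2500 ≡ 335 (mod 433)
149^128 ≡ 335^2 = 112225 ≡ 78 (mod 433)
149^213 = 149^128 * 149^64 * 149^16 * 149^4 * 149^1 ≡ 78 * 335 * 269 * 68 * 149 (mod 433).
Accumulate the product:
78 * 335 = 26130 ≡ 150
150 * 269 = 40350 ≡ 81
81 * 68 = 5508 ≡ 312
312 * 149 = 46488 ≡ 157

157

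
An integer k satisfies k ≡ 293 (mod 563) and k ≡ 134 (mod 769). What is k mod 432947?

563⁻¹ mod 769: 563*713 ≡ 1 (mod 769), so 563⁻¹ ≡ 713.
k = 293 + 563*((134 − 293)*713 mod 769) = 293 + 563*445 = 250828.

250828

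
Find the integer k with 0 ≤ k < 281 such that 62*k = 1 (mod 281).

Apply the Euclidean algorithm and back-substitute:
281 = 4×62 + 33
62 = 1×33 + 29
33 = 1×29 + 4
29 = 7×4 + 1
4 = 4×1 + 0
gcd(62, 281) = 1, so the inverse exists.
Bézout: 1 = −15×281 + 68×62.
So 62⁻¹ ≡ 68 (mod 281).

68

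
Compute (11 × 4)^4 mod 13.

11 × 4 = 44 ≡ 5 (mod 13)
(5)^4 ≡ 1 (mod 13)

1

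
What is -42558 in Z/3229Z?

2648

-42558 = -14×3229 + 2648, so -42558 ≡ 2648 (mod 3229).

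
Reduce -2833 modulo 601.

172

-2833 = -5×601 + 172, so -2833 ≡ 172 (mod 601).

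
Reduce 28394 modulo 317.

181

28394 = 89×317 + 181, so 28394 ≡ 181 (mod 317).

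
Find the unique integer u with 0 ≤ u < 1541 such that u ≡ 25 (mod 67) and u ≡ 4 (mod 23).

67⁻¹ mod 23: 67·11 ≡ 1 (mod 23), so 67⁻¹ ≡ 11.
u = 25 + 67·((4 − 25)·11 mod 23) = 25 + 67·22 = 1499.
Check: 1499 mod 67 = 25, 1499 mod 23 = 4. ✓

1499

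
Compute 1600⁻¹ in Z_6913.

Run the extended Euclidean algorithm:
6913 = 4*1600 + 513
1600 = 3*513 + 61
513 = 8*61 + 25
61 = 2*25 + 11
25 = 2*11 + 3
11 = 3*3 + 2
3 = 1*2 + 1
2 = 2*1 + 0
gcd(1600, 6913) = 1, so the inverse exists.
Back-substitute for 1:
1 = 1*3 − 1*2
  = −1*11 + 4*3
  = 4*25 − 9*11
  = −9*61 + 22*25
  = 22*513 − 185*61
  = −185*1600 + 577*513
  = 577*6913 − 2493*1600
So 1600⁻¹ ≡ −2493 ≡ 4420 (mod 6913).

4420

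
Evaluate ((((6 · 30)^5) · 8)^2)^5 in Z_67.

23

6 · 30 = 180 ≡ 46 (mod 67)
(46)^5 ≡ 18 (mod 67)
18 · 8 = 144 ≡ 10 (mod 67)
(10)^2 ≡ 33 (mod 67)
(33)^5 ≡ 23 (mod 67)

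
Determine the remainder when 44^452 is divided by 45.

By square-and-multiply:
452 in binary is 111000100, i.e. 452 = 256 + 128 + 64 + 4.
44^1 ≡ 44 (mod 45)
44^2 ≡ 44^2 = 1936 ≡ 1 (mod 45)
44^4 ≡ 1^2 = 1 (mod 45)
44^8 ≡ 1^2 = 1 (mod 45)
44^16 ≡ 1^2 = 1 (mod 45)
44^32 ≡ 1^2 = 1 (mod 45)
44^64 ≡ 1^2 = 1 (mod 45)
44^128 ≡ 1^2 = 1 (mod 45)
44^256 ≡ 1^2 = 1 (mod 45)
44^452 = 44^256 · 44^128 · 44^64 · 44^4 ≡ 1 · 1 · 1 · 1 (mod 45).
Accumulate the product:
1 · 1 = 1
1 · 1 = 1
1 · 1 = 1

1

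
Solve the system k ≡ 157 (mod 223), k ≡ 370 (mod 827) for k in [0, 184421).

223⁻¹ mod 827: 223·738 ≡ 1 (mod 827), so 223⁻¹ ≡ 738.
k = 157 + 223·((370 − 157)·738 mod 827) = 157 + 223·64 = 14429.
Check: 14429 mod 223 = 157, 14429 mod 827 = 370. ✓

14429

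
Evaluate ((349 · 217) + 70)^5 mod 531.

349 · 217 = 75733 ≡ 331 (mod 531)
331 + 70 = 401
(401)^5 ≡ 443 (mod 531)

443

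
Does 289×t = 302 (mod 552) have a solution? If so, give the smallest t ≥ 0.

278

gcd(289, 552) = 1, so a unique solution mod 552 exists.
289⁻¹ ≡ 361 (mod 552).
t ≡ 361×302 ≡ 278 (mod 552).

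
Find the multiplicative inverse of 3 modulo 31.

21

31 = 10×3 + 1
3 = 3×1 + 0
gcd(3, 31) = 1, so the inverse exists.
Back-substitute for 1:
1 = 1×31 − 10×3
So 3⁻¹ ≡ −10 ≡ 21 (mod 31).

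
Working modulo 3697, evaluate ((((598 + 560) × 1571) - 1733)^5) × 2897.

1217

598 + 560 = 1158
1158 × 1571 = 1819218 ≡ 294 (mod 3697)
294 - 1733 = -1439 ≡ 2258 (mod 3697)
(2258)^5 ≡ 2591 (mod 3697)
2591 × 2897 = 7506127 ≡ 1217 (mod 3697)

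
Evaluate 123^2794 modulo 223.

By square-and-multiply:
123^1 ≡ 123 (mod 223)
123^2 ≡ 123^2 = 15129 ≡ 188 (mod 223)
123^4 ≡ 188^2 = 35344 ≡ 110 (mod 223)
123^8 ≡ 110^2 = 12100 ≡ 58 (mod 223)
123^16 ≡ 58^2 = 3364 ≡ 19 (mod 223)
123^32 ≡ 19^2 = 361 ≡ 138 (mod 223)
123^64 ≡ 138^2 = 19044 ≡ 89 (mod 223)
123^128 ≡ 89^2 = 7921 ≡ 116 (mod 223)
123^256 ≡ 116^2 = 13456 ≡ 76 (mod 223)
123^512 ≡ 76^2 = 5776 ≡ 201 (mod 223)
123^1024 ≡ 201^2 = 40401 ≡ 38 (mod 223)
123^2048 ≡ 38^2 = 1444 ≡ 106 (mod 223)
123^2794 = 123^2048 · 123^512 · 123^128 · 123^64 · 123^32 · 123^8 · 123^2 ≡ 106 · 201 · 116 · 89 · 138 · 58 · 188 (mod 223).
Accumulate the product:
106 · 201 = 21306 ≡ 121
121 · 116 = 14036 ≡ 210
210 · 89 = 18690 ≡ 181
181 · 138 = 24978 ≡ 2
2 · 58 = 116
116 · 188 = 21808 ≡ 177

177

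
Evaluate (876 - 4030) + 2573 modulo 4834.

876 - 4030 = -3154 ≡ 1680 (mod 4834)
1680 + 2573 = 4253

4253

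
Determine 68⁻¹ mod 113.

Run the extended Euclidean algorithm:
113 = 1×68 + 45
68 = 1×45 + 23
45 = 1×23 + 22
23 = 1×22 + 1
22 = 22×1 + 0
gcd(68, 113) = 1, so the inverse exists.
Bézout: 1 = −3×113 + 5×68.
So 68⁻¹ ≡ 5 (mod 113).

5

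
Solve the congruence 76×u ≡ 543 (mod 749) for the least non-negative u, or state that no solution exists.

gcd(76, 749) = 1, so a unique solution mod 749 exists.
76⁻¹ ≡ 69 (mod 749).
u ≡ 69×543 ≡ 17 (mod 749).

17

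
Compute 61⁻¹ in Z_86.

55

Run the extended Euclidean algorithm:
86 = 1×61 + 25
61 = 2×25 + 11
25 = 2×11 + 3
11 = 3×3 + 2
3 = 1×2 + 1
2 = 2×1 + 0
gcd(61, 86) = 1, so the inverse exists.
Back-substitute for 1:
1 = 1×3 − 1×2
  = −1×11 + 4×3
  = 4×25 − 9×11
  = −9×61 + 22×25
  = 22×86 − 31×61
So 61⁻¹ ≡ −31 ≡ 55 (mod 86).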